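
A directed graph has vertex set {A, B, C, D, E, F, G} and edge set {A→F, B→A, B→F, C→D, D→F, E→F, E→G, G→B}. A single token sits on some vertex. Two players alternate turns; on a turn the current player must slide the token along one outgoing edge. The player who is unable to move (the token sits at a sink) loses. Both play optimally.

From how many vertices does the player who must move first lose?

3

Label each position W (a win for the player to move) or L (a loss). A position with no legal move is L; any other position is W exactly when some move reaches an L, and L when every move reaches a W.
Every edge goes from a vertex to one that appears earlier in the order F, D, A, B, G, C, E, so processing vertices in that order labels each vertex after all of its successors.
F: no outgoing edge → L
D: →F(L), so W
A: →F(L), so W
B: →F(L), so W
G: →B(W) only, which is W, so L
C: →D(W) only, which is W, so L
E: →G(L), so W
The L vertices are C, F, G; that is 3 in all.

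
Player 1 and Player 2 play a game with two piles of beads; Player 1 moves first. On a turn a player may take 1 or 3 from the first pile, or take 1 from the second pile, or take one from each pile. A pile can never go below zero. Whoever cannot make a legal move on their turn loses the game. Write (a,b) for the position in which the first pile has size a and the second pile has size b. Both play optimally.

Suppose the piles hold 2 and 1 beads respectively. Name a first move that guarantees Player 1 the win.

Move to (2,0).

Positions with no move are L. A position that does have a move is losing for the player to move precisely when every available move leads to a winning position for the opponent. Fill in the labels:
No move ever increases a pile, so every position that can arise here has a ≤ 2 and b ≤ 1; it is enough to label the cells with 0 ≤ a ≤ 2 and 0 ≤ b ≤ 1.
Every move lowers a or b (never raises either), so fill the grid row by row in increasing a, and left to right within a row: each cell's successors are then already labelled.
      b=0  b=1
a=0:    L    W
a=1:    W    W
a=2:    L    W
Cells with no legal move (terminal, hence L): (0,0).
The remaining L cells, each justified by listing all of its moves:
(2,0): only reaches (1,0)(W), which is W → L
Every other cell has at least one move into one of the L cells above, so it is W.
From (2,1), the L positions reachable in one move are: (2,0).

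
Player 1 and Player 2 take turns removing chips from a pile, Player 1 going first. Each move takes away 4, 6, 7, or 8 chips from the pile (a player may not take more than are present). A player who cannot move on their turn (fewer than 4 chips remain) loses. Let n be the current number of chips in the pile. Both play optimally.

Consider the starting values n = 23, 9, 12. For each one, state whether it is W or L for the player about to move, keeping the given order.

23: W, 9: W, 12: L

Use the standard recursion: the mover loses at a terminal position; elsewhere, the mover wins exactly when some move hands the opponent an L position.
n=0: no move → L
n=1: no move → L
n=2: no move → L
n=3: no move → L
n=4: W (go to 0, an L position)
n=5: W (go to 1, an L position)
n=6: W (go to 2, an L position)
n=7: W (go to 3, an L position)
n=8: W (go to 2, an L position)
n=9: W (go to 3, an L position)
n=10: W (go to 3, an L position)
n=11: W (go to 3, an L position)
n=12: L (options 8(W), 6(W), 5(W), 4(W) are all W)
n=13: L (options 9(W), 7(W), 6(W), 5(W) are all W)
n=14: L (options 10(W), 8(W), 7(W), 6(W) are all W)
n=15: L (options 11(W), 9(W), 8(W), 7(W) are all W)
n=16: W (go to 12, an L position)
n=17: W (go to 13, an L position)
n=18: W (go to 14, an L position)
n=19: W (go to 15, an L position)
n=20: W (go to 14, an L position)
n=21: W (go to 15, an L position)
n=22: W (go to 15, an L position)
n=23: W (go to 15, an L position)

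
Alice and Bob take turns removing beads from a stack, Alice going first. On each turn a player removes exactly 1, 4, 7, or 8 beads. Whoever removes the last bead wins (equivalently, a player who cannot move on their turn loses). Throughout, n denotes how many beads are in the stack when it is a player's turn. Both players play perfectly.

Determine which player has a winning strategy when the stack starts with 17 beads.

Build the W/L table. Terminal = L. A non-terminal position is W if it has a move to some L; otherwise it is L.
n=0: no move → L
n=1: can move to 0, which is L ⇒ W
n=2: the only move is to 1(W), a W ⇒ L
n=3: can move to 2, which is L ⇒ W
n=4: can move to 0, which is L ⇒ W
n=5: moves to 4(W), 1(W); every one is W ⇒ L
n=6: can move to 5, which is L ⇒ W
n=7: can move to 0, which is L ⇒ W
n=8: can move to 0, which is L ⇒ W
n=9: can move to 5, which is L ⇒ W
n=10: can move to 2, which is L ⇒ W
n=11: moves to 10(W), 7(W), 4(W), 3(W); every one is W ⇒ L
n=12: can move to 11, which is L ⇒ W
n=13: can move to 5, which is L ⇒ W
n=14: moves to 13(W), 10(W), 7(W), 6(W); every one is W ⇒ L
n=15: can move to 14, which is L ⇒ W
n=16: moves to 15(W), 12(W), 9(W), 8(W); every one is W ⇒ L
n=17: can move to 16, which is L ⇒ W
From 17 Alice can remove 1, leaving 16, reaching an L position.

Alice wins.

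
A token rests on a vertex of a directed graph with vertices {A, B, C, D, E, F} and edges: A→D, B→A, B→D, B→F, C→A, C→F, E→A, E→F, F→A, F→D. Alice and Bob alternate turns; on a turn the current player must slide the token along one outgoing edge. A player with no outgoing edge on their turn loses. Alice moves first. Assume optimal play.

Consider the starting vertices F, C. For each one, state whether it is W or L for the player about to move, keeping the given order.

F: W, C: L

Compute win/loss labels from the base case upward. A position with no move is L. Any other position is W if it can reach an L in one move, else L.
Every edge goes from a vertex to one that appears earlier in the order D, A, F, B, E, C, so processing vertices in that order labels each vertex after all of its successors.
D: no outgoing edge → L
A: can move to D, which is L ⇒ W
F: can move to D, which is L ⇒ W
B: can move to D, which is L ⇒ W
E: moves to F(W), A(W); every one is W ⇒ L
C: moves to F(W), A(W); every one is W ⇒ L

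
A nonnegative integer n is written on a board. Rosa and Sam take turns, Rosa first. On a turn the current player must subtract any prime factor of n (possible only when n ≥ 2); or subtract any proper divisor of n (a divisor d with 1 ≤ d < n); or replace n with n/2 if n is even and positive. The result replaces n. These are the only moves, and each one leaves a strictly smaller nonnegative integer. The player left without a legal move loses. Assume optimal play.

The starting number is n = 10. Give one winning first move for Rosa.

Move to 9.

Classify positions by backward induction: terminal positions (no move available) are L. From any other position, the mover wins iff some move reaches an L.
n=0: no move → L
n=1: no move → L
n=2: reaches L-position 0 → W
n=3: reaches L-position 0 → W
n=4: only reaches 2(W), 3(W), all W → L
n=5: reaches L-position 0 → W
n=6: reaches L-position 4 → W
n=7: reaches L-position 0 → W
n=8: reaches L-position 4 → W
n=9: only reaches 6(W), 8(W), all W → L
n=10: reaches L-position 9 → W
From 10, the L positions reachable in one move are: 9.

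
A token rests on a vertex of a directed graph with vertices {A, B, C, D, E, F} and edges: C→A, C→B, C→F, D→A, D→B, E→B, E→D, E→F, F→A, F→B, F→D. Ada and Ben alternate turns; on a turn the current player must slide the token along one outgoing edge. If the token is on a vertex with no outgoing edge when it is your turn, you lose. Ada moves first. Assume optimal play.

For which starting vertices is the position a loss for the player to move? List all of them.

A, B

Compute win/loss labels from the base case upward. A position with no move is L. Any other position is W if it can reach an L in one move, else L.
Every edge goes from a vertex to one that appears earlier in the order A, B, D, F, C, E, so processing vertices in that order labels each vertex after all of its successors.
A: no outgoing edge → L
B: no outgoing edge → L
D: reaches L-position B → W
F: reaches L-position B → W
C: reaches L-position B → W
E: reaches L-position B → W
Reading off the rows marked L gives the requested list; there are 2 such vertices.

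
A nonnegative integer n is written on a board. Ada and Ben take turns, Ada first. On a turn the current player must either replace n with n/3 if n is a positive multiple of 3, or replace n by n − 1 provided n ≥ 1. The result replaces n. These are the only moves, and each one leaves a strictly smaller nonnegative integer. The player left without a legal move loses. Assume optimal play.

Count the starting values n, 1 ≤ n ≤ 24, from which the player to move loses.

Label each position W (a win for the player to move) or L (a loss). A position with no legal move is L; any other position is W exactly when some move reaches an L, and L when every move reaches a W.
n=0: no move → L
n=1: reaches L-position 0 → W
n=2: only reaches 1(W), which is W → L
n=3: reaches L-position 2 → W
n=4: only reaches 3(W), which is W → L
n=5: reaches L-position 4 → W
n=6: reaches L-position 2 → W
n=7: only reaches 6(W), which is W → L
n=8: reaches L-position 7 → W
n=9: only reaches 3(W), 8(W), all W → L
n=10: reaches L-position 9 → W
n=11: only reaches 10(W), which is W → L
n=12: reaches L-position 4 → W
n=13: only reaches 12(W), which is W → L
n=14: reaches L-position 13 → W
n=15: only reaches 5(W), 14(W), all W → L
n=16: reaches L-position 15 → W
n=17: only reaches 16(W), which is W → L
n=18: reaches L-position 17 → W
n=19: only reaches 18(W), which is W → L
n=20: reaches L-position 19 → W
n=21: reaches L-position 7 → W
n=22: only reaches 21(W), which is W → L
n=23: reaches L-position 22 → W
n=24: only reaches 8(W), 23(W), all W → L
L entries with 1 ≤ n ≤ 24 (n=0 is outside the asked range and is not counted): n = 2, 4, 7, 9, 11, 13, 15, 17, 19, 22, 24; that makes 11.

11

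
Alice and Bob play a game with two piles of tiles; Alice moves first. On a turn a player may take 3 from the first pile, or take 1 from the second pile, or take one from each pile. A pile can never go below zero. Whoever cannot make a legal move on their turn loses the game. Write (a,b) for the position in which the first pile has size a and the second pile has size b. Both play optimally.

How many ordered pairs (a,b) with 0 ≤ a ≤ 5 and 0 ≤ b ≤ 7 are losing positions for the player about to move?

20

Work bottom-up. With no move the player to move loses. Otherwise the position is W if at least one move leads to an L position for the opponent, and L if every move leads to a W.
Every move lowers a or b (never raises either), so fill the grid row by row in increasing a, and left to right within a row: each cell's successors are then already labelled.
      b=0  b=1  b=2  b=3  b=4  b=5  b=6  b=7
a=0:    L    W    L    W    L    W    L    W
a=1:    L    W    L    W    L    W    L    W
a=2:    L    W    L    W    L    W    L    W
a=3:    W    W    W    W    W    W    W    W
a=4:    W    L    W    L    W    L    W    L
a=5:    W    L    W    L    W    L    W    L
Cells with no legal move (terminal, hence L): (0,0), (1,0), (2,0).
The remaining L cells, each justified by listing all of its moves:
(0,2): only reaches (0,1)(W), which is W → L
(0,4): only reaches (0,3)(W), which is W → L
(0,6): only reaches (0,5)(W), which is W → L
(1,2): only reaches (1,1)(W), (0,1)(W), all W → L
(1,4): only reaches (1,3)(W), (0,3)(W), all W → L
(1,6): only reaches (1,5)(W), (0,5)(W), all W → L
(2,2): only reaches (2,1)(W), (1,1)(W), all W → L
(2,4): only reaches (2,3)(W), (1,3)(W), all W → L
(2,6): only reaches (2,5)(W), (1,5)(W), all W → L
(4,1): only reaches (1,1)(W), (4,0)(W), (3,0)(W), all W → L
(4,3): only reaches (1,3)(W), (4,2)(W), (3,2)(W), all W → L
(4,5): only reaches (1,5)(W), (4,4)(W), (3,4)(W), all W → L
(4,7): only reaches (1,7)(W), (4,6)(W), (3,6)(W), all W → L
(5,1): only reaches (2,1)(W), (5,0)(W), (4,0)(W), all W → L
(5,3): only reaches (2,3)(W), (5,2)(W), (4,2)(W), all W → L
(5,5): only reaches (2,5)(W), (5,4)(W), (4,4)(W), all W → L
(5,7): only reaches (2,7)(W), (5,6)(W), (4,6)(W), all W → L
Every other cell has at least one move into one of the L cells above, so it is W.
L cells per row: a=0: 4, a=1: 4, a=2: 4, a=3: 0, a=4: 4, a=5: 4; total 20.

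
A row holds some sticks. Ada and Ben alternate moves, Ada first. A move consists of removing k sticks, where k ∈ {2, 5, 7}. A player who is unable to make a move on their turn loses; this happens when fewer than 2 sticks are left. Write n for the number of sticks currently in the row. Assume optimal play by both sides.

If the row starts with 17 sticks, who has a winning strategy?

Ada wins.

Positions with no move are L. A position that does have a move is losing for the player to move precisely when every available move leads to a winning position for the opponent. Fill in the labels:
n=0: no move → L
n=1: no move → L
n=2: reaches L-position 0 → W
n=3: reaches L-position 1 → W
n=4: only reaches 2(W), which is W → L
n=5: reaches L-position 0 → W
n=6: reaches L-position 4 → W
n=7: reaches L-position 0 → W
n=8: reaches L-position 1 → W
n=9: reaches L-position 4 → W
n=10: only reaches 8(W), 5(W), 3(W), all W → L
n=11: reaches L-position 4 → W
n=12: reaches L-position 10 → W
n=13: only reaches 11(W), 8(W), 6(W), all W → L
n=14: only reaches 12(W), 9(W), 7(W), all W → L
n=15: reaches L-position 13 → W
n=16: reaches L-position 14 → W
n=17: reaches L-position 10 → W
The starting position 17 is W: Ada should remove 7, leaving 10, handing over an L position.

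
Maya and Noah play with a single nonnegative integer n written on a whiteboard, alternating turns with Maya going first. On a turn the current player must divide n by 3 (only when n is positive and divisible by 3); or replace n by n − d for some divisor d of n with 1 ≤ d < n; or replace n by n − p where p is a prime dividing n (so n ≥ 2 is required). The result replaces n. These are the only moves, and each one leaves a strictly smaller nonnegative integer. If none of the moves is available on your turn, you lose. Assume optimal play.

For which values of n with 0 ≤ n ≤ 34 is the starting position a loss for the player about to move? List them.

Positions with no move are L. A position that does have a move is losing for the player to move precisely when every available move leads to a winning position for the opponent. Fill in the labels:
n=0: no move → L
n=1: no move → L
n=2: can move to 0, which is L ⇒ W
n=3: can move to 0, which is L ⇒ W
n=4: moves to 2(W), 3(W); every one is W ⇒ L
n=5: can move to 0, which is L ⇒ W
n=6: can move to 4, which is L ⇒ W
n=7: can move to 0, which is L ⇒ W
n=8: can move to 4, which is L ⇒ W
n=9: moves to 3(W), 6(W), 8(W); every one is W ⇒ L
n=10: can move to 9, which is L ⇒ W
n=11: can move to 0, which is L ⇒ W
n=12: can move to 4, which is L ⇒ W
n=13: can move to 0, which is L ⇒ W
n=14: moves to 7(W), 12(W), 13(W); every one is W ⇒ L
n=15: can move to 14, which is L ⇒ W
n=16: can move to 14, which is L ⇒ W
n=17: can move to 0, which is L ⇒ W
n=18: can move to 9, which is L ⇒ W
n=19: can move to 0, which is L ⇒ W
n=20: moves to 10(W), 15(W), 16(W), 18(W), 19(W); every one is W ⇒ L
n=21: can move to 14, which is L ⇒ W
n=22: can move to 20, which is L ⇒ W
n=23: can move to 0, which is L ⇒ W
n=24: can move to 20, which is L ⇒ W
n=25: can move to 20, which is L ⇒ W
n=26: moves to 13(W), 24(W), 25(W); every one is W ⇒ L
n=27: can move to 9, which is L ⇒ W
n=28: can move to 14, which is L ⇒ W
n=29: can move to 0, which is L ⇒ W
n=30: can move to 20, which is L ⇒ W
n=31: can move to 0, which is L ⇒ W
n=32: moves to 16(W), 24(W), 28(W), 30(W), 31(W); every one is W ⇒ L
n=33: can move to 32, which is L ⇒ W
n=34: can move to 32, which is L ⇒ W
Reading off the rows marked L gives the requested list; there are 8 such values of n.

0, 1, 4, 9, 14, 20, 26, 32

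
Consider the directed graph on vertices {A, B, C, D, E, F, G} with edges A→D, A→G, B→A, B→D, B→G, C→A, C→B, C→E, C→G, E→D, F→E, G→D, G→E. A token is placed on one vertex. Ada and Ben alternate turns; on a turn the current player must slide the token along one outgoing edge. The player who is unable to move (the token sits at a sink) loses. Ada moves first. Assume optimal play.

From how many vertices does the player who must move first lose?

3

Work bottom-up. With no move the player to move loses. Otherwise the position is W if at least one move leads to an L position for the opponent, and L if every move leads to a W.
Every edge goes from a vertex to one that appears earlier in the order D, E, G, A, B, F, C, so processing vertices in that order labels each vertex after all of its successors.
D: no outgoing edge → L
E: reaches L-position D → W
G: reaches L-position D → W
A: reaches L-position D → W
B: reaches L-position D → W
F: only reaches E(W), which is W → L
C: only reaches B(W), A(W), G(W), E(W), all W → L
The L vertices are C, D, F; that is 3 in all.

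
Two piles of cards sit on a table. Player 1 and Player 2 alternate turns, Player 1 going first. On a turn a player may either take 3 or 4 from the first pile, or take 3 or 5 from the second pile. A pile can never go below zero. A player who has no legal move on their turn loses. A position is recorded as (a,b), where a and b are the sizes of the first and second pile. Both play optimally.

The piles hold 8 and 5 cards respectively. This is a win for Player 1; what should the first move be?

Move to (5,5).

Compute win/loss labels from the base case upward. A position with no move is L. Any other position is W if it can reach an L in one move, else L.
No move ever increases a pile, so every position that can arise here has a ≤ 8 and b ≤ 5; it is enough to label the cells with 0 ≤ a ≤ 8 and 0 ≤ b ≤ 5.
Every move lowers a or b (never raises either), so fill the grid row by row in increasing a, and left to right within a row: each cell's successors are then already labelled.
      b=0  b=1  b=2  b=3  b=4  b=5
a=0:    L    L    L    W    W    W
a=1:    L    L    L    W    W    W
a=2:    L    L    L    W    W    W
a=3:    W    W    W    L    L    L
a=4:    W    W    W    L    L    L
a=5:    W    W    W    L    L    L
a=6:    W    W    W    W    W    W
a=7:    L    L    L    W    W    W
a=8:    L    L    L    W    W    W
Cells with no legal move (terminal, hence L): (0,0), (0,1), (0,2), (1,0), (1,1), (1,2), (2,0), (2,1), (2,2).
The remaining L cells, each justified by listing all of its moves:
(3,3): L (options (0,3)(W), (3,0)(W) are all W)
(3,4): L (options (0,4)(W), (3,1)(W) are all W)
(3,5): L (options (0,5)(W), (3,2)(W), (3,0)(W) are all W)
(4,3): L (options (1,3)(W), (0,3)(W), (4,0)(W) are all W)
(4,4): L (options (1,4)(W), (0,4)(W), (4,1)(W) are all W)
(4,5): L (options (1,5)(W), (0,5)(W), (4,2)(W), (4,0)(W) are all W)
(5,3): L (options (2,3)(W), (1,3)(W), (5,0)(W) are all W)
(5,4): L (options (2,4)(W), (1,4)(W), (5,1)(W) are all W)
(5,5): L (options (2,5)(W), (1,5)(W), (5,2)(W), (5,0)(W) are all W)
(7,0): L (options (4,0)(W), (3,0)(W) are all W)
(7,1): L (options (4,1)(W), (3,1)(W) are all W)
(7,2): L (options (4,2)(W), (3,2)(W) are all W)
(8,0): L (options (5,0)(W), (4,0)(W) are all W)
(8,1): L (options (5,1)(W), (4,1)(W) are all W)
(8,2): L (options (5,2)(W), (4,2)(W) are all W)
Every other cell has at least one move into one of the L cells above, so it is W.
From (8,5), the L positions reachable in one move are: (5,5), (4,5), (8,2), (8,0). Any move reaching one of these is winning.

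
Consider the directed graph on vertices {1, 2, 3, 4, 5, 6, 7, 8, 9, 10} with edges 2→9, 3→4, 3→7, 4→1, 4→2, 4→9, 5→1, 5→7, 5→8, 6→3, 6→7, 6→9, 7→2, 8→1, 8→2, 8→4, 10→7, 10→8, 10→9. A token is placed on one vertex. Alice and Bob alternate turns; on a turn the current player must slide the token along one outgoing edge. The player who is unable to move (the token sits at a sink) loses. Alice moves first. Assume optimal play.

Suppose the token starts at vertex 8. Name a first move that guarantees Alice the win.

Classify positions by backward induction: terminal positions (no move available) are L. From any other position, the mover wins iff some move reaches an L.
Every edge goes from a vertex to one that appears earlier in the order 1, 9, 2, 4, 8, 7, 10, 3, 6, 5, so processing vertices in that order labels each vertex after all of its successors.
1: no outgoing edge → L
9: no outgoing edge → L
2: →9(L), so W
4: →9(L), so W
8: →1(L), so W
7: →2(W) only, which is W, so L
10: →7(L), so W
3: →7(L), so W
6: →7(L), so W
5: →7(L), so W
From 8, the L positions reachable in one move are: 1.

Move to 1.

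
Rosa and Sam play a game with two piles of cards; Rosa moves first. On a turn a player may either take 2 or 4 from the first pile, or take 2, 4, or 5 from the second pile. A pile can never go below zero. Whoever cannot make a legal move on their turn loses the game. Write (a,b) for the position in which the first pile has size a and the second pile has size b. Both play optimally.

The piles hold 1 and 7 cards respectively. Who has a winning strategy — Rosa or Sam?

Label each position W (a win for the player to move) or L (a loss). A position with no legal move is L; any other position is W exactly when some move reaches an L, and L when every move reaches a W.
No move ever increases a pile, so every position that can arise here has a ≤ 1 and b ≤ 7; it is enough to label the cells with 0 ≤ a ≤ 1 and 0 ≤ b ≤ 7.
Every move lowers a or b (never raises either), so fill the grid row by row in increasing a, and left to right within a row: each cell's successors are then already labelled.
      b=0  b=1  b=2  b=3  b=4  b=5  b=6  b=7
a=0:    L    L    W    W    W    W    W    L
a=1:    L    L    W    W    W    W    W    L
Cells with no legal move (terminal, hence L): (0,0), (0,1), (1,0), (1,1).
The remaining L cells, each justified by listing all of its moves:
(0,7): moves to (0,5)(W), (0,3)(W), (0,2)(W); every one is W ⇒ L
(1,7): moves to (1,5)(W), (1,3)(W), (1,2)(W); every one is W ⇒ L
Every other cell has at least one move into one of the L cells above, so it is W.
Every move from (1,7) reaches a W position, so the mover loses.

Sam wins.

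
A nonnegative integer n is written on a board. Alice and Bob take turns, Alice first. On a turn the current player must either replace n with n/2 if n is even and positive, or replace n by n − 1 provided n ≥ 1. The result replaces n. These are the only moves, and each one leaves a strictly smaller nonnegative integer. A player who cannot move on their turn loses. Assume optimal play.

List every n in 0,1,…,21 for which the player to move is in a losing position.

0, 2, 5, 7, 9, 11, 13, 15, 17, 19, 21

Classify positions by backward induction: terminal positions (no move available) are L. From any other position, the mover wins iff some move reaches an L.
n=0: no move → L
n=1: reaches L-position 0 → W
n=2: only reaches 1(W), which is W → L
n=3: reaches L-position 2 → W
n=4: reaches L-position 2 → W
n=5: only reaches 4(W), which is W → L
n=6: reaches L-position 5 → W
n=7: only reaches 6(W), which is W → L
n=8: reaches L-position 7 → W
n=9: only reaches 8(W), which is W → L
n=10: reaches L-position 5 → W
n=11: only reaches 10(W), which is W → L
n=12: reaches L-position 11 → W
n=13: only reaches 12(W), which is W → L
n=14: reaches L-position 7 → W
n=15: only reaches 14(W), which is W → L
n=16: reaches L-position 15 → W
n=17: only reaches 16(W), which is W → L
n=18: reaches L-position 9 → W
n=19: only reaches 18(W), which is W → L
n=20: reaches L-position 19 → W
n=21: only reaches 20(W), which is W → L
The losing starting values of n are exactly the entries labelled L in this table (11 of them).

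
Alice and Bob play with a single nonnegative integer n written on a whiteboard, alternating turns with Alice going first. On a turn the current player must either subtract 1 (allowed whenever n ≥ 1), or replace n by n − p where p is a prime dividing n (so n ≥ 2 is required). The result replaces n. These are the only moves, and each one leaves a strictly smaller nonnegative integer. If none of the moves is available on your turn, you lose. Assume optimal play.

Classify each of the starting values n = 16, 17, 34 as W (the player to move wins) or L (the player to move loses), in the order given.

Label each position W (a win for the player to move) or L (a loss). A position with no legal move is L; any other position is W exactly when some move reaches an L, and L when every move reaches a W.
n=0: no move → L
n=1: reaches L-position 0 → W
n=2: reaches L-position 0 → W
n=3: reaches L-position 0 → W
n=4: only reaches 2(W), 3(W), all W → L
n=5: reaches L-position 0 → W
n=6: reaches L-position 4 → W
n=7: reaches L-position 0 → W
n=8: only reaches 6(W), 7(W), all W → L
n=9: reaches L-position 8 → W
n=10: reaches L-position 8 → W
n=11: reaches L-position 0 → W
n=12: only reaches 9(W), 10(W), 11(W), all W → L
n=13: reaches L-position 0 → W
n=14: reaches L-position 12 → W
n=15: reaches L-position 12 → W
n=16: only reaches 14(W), 15(W), all W → L
n=17: reaches L-position 0 → W
n=18: reaches L-position 16 → W
n=19: reaches L-position 0 → W
n=20: only reaches 15(W), 18(W), 19(W), all W → L
n=21: reaches L-position 20 → W
n=22: reaches L-position 20 → W
n=23: reaches L-position 0 → W
n=24: only reaches 21(W), 22(W), 23(W), all W → L
n=25: reaches L-position 20 → W
n=26: reaches L-position 24 → W
n=27: reaches L-position 24 → W
n=28: only reaches 21(W), 26(W), 27(W), all W → L
n=29: reaches L-position 0 → W
n=30: reaches L-position 28 → W
n=31: reaches L-position 0 → W
n=32: only reaches 30(W), 31(W), all W → L
n=33: reaches L-position 32 → W
n=34: reaches L-position 32 → W

16: L, 17: W, 34: W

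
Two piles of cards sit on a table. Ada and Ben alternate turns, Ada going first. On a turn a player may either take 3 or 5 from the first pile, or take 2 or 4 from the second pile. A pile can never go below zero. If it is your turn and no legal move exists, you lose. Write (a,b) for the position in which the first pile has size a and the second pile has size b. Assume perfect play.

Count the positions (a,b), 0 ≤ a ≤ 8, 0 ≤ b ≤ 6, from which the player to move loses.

Positions with no move are L. A position that does have a move is losing for the player to move precisely when every available move leads to a winning position for the opponent. Fill in the labels:
Every move lowers a or b (never raises either), so fill the grid row by row in increasing a, and left to right within a row: each cell's successors are then already labelled.
      b=0  b=1  b=2  b=3  b=4  b=5  b=6
a=0:    L    L    W    W    W    W    L
a=1:    L    L    W    W    W    W    L
a=2:    L    L    W    W    W    W    L
a=3:    W    W    L    L    W    W    W
a=4:    W    W    L    L    W    W    W
a=5:    W    W    L    L    W    W    W
a=6:    W    W    W    W    L    L    W
a=7:    W    W    W    W    L    L    W
a=8:    L    L    W    W    W    W    L
Cells with no legal move (terminal, hence L): (0,0), (0,1), (1,0), (1,1), (2,0), (2,1).
The remaining L cells, each justified by listing all of its moves:
(0,6): →(0,4)(W), (0,2)(W) — all W, so L
(1,6): →(1,4)(W), (1,2)(W) — all W, so L
(2,6): →(2,4)(W), (2,2)(W) — all W, so L
(3,2): →(0,2)(W), (3,0)(W) — all W, so L
(3,3): →(0,3)(W), (3,1)(W) — all W, so L
(4,2): →(1,2)(W), (4,0)(W) — all W, so L
(4,3): →(1,3)(W), (4,1)(W) — all W, so L
(5,2): →(2,2)(W), (0,2)(W), (5,0)(W) — all W, so L
(5,3): →(2,3)(W), (0,3)(W), (5,1)(W) — all W, so L
(6,4): →(3,4)(W), (1,4)(W), (6,2)(W), (6,0)(W) — all W, so L
(6,5): →(3,5)(W), (1,5)(W), (6,3)(W), (6,1)(W) — all W, so L
(7,4): →(4,4)(W), (2,4)(W), (7,2)(W), (7,0)(W) — all W, so L
(7,5): →(4,5)(W), (2,5)(W), (7,3)(W), (7,1)(W) — all W, so L
(8,0): →(5,0)(W), (3,0)(W) — all W, so L
(8,1): →(5,1)(W), (3,1)(W) — all W, so L
(8,6): →(5,6)(W), (3,6)(W), (8,4)(W), (8,2)(W) — all W, so L
Every other cell has at least one move into one of the L cells above, so it is W.
L cells per row: a=0: 3, a=1: 3, a=2: 3, a=3: 2, a=4: 2, a=5: 2, a=6: 2, a=7: 2, a=8: 3; total 22.

22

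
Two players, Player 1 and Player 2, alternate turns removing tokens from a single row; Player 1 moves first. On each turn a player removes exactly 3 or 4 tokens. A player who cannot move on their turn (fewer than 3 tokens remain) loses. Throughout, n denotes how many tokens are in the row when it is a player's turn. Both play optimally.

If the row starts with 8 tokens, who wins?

Player 2 wins.

Work bottom-up. With no move the player to move loses. Otherwise the position is W if at least one move leads to an L position for the opponent, and L if every move leads to a W.
n=0: no move → L
n=1: no move → L
n=2: no move → L
n=3: can move to 0, which is L ⇒ W
n=4: can move to 1, which is L ⇒ W
n=5: can move to 2, which is L ⇒ W
n=6: can move to 2, which is L ⇒ W
n=7: moves to 4(W), 3(W); every one is W ⇒ L
n=8: moves to 5(W), 4(W); every one is W ⇒ L
Every move from 8 reaches a W position, so the mover loses.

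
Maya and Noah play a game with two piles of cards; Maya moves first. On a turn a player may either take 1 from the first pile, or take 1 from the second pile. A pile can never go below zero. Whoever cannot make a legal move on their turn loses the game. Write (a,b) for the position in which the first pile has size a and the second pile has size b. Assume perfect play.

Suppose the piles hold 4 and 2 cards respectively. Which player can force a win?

Noah wins.

Label each position W (a win for the player to move) or L (a loss). A position with no legal move is L; any other position is W exactly when some move reaches an L, and L when every move reaches a W.
No move ever increases a pile, so every position that can arise here has a ≤ 4 and b ≤ 2; it is enough to label the cells with 0 ≤ a ≤ 4 and 0 ≤ b ≤ 2.
Every move lowers a or b (never raises either), so fill the grid row by row in increasing a, and left to right within a row: each cell's successors are then already labelled.
      b=0  b=1  b=2
a=0:    L    W    L
a=1:    W    L    W
a=2:    L    W    L
a=3:    W    L    W
a=4:    L    W    L
Cells with no legal move (terminal, hence L): (0,0).
The remaining L cells, each justified by listing all of its moves:
(0,2): →(0,1)(W) only, which is W, so L
(1,1): →(0,1)(W), (1,0)(W) — all W, so L
(2,0): →(1,0)(W) only, which is W, so L
(2,2): →(1,2)(W), (2,1)(W) — all W, so L
(3,1): →(2,1)(W), (3,0)(W) — all W, so L
(4,0): →(3,0)(W) only, which is W, so L
(4,2): →(3,2)(W), (4,1)(W) — all W, so L
Every other cell has at least one move into one of the L cells above, so it is W.
The starting position (4,2) is L: whatever Maya does, the opponent receives a W position.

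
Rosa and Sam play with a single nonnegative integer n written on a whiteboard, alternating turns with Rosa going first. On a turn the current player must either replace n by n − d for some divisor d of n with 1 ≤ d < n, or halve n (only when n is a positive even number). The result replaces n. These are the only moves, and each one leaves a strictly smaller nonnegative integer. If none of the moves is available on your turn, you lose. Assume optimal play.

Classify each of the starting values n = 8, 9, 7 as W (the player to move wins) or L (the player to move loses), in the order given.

Use the standard recursion: the mover loses at a terminal position; elsewhere, the mover wins exactly when some move hands the opponent an L position.
n=0: no move → L
n=1: no move → L
n=2: W (go to 1, an L position)
n=3: L (sole option 2(W) is W)
n=4: W (go to 3, an L position)
n=5: L (sole option 4(W) is W)
n=6: W (go to 3, an L position)
n=7: L (sole option 6(W) is W)
n=8: W (go to 7, an L position)
n=9: L (options 6(W), 8(W) are all W)

8: W, 9: L, 7: L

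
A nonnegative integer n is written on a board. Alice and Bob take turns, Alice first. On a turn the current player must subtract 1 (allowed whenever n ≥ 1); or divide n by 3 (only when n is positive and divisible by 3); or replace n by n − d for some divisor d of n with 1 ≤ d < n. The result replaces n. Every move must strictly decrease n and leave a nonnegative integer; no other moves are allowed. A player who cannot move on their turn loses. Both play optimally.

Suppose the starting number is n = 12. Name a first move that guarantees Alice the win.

Classify positions by backward induction: terminal positions (no move available) are L. From any other position, the mover wins iff some move reaches an L.
n=0: no move → L
n=1: →0(L), so W
n=2: →1(W) only, which is W, so L
n=3: →2(L), so W
n=4: →2(L), so W
n=5: →4(W) only, which is W, so L
n=6: →2(L), so W
n=7: →6(W) only, which is W, so L
n=8: →7(L), so W
n=9: →3(W), 6(W), 8(W) — all W, so L
n=10: →5(L), so W
n=11: →10(W) only, which is W, so L
n=12: →9(L), so W
From 12, the L positions reachable in one move are: 9, 11. Any move reaching one of these is winning.

Move to 9.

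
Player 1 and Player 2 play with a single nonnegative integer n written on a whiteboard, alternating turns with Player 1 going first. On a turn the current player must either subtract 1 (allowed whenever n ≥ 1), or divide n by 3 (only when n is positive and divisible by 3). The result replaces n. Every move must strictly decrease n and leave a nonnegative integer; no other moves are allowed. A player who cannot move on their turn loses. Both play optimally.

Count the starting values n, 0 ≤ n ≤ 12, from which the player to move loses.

6

Compute win/loss labels from the base case upward. A position with no move is L. Any other position is W if it can reach an L in one move, else L.
n=0: no move → L
n=1: can move to 0, which is L ⇒ W
n=2: the only move is to 1(W), a W ⇒ L
n=3: can move to 2, which is L ⇒ W
n=4: the only move is to 3(W), a W ⇒ L
n=5: can move to 4, which is L ⇒ W
n=6: can move to 2, which is L ⇒ W
n=7: the only move is to 6(W), a W ⇒ L
n=8: can move to 7, which is L ⇒ W
n=9: moves to 3(W), 8(W); every one is W ⇒ L
n=10: can move to 9, which is L ⇒ W
n=11: the only move is to 10(W), a W ⇒ L
n=12: can move to 4, which is L ⇒ W
L entries with 0 ≤ n ≤ 12: n = 0, 2, 4, 7, 9, 11; that makes 6.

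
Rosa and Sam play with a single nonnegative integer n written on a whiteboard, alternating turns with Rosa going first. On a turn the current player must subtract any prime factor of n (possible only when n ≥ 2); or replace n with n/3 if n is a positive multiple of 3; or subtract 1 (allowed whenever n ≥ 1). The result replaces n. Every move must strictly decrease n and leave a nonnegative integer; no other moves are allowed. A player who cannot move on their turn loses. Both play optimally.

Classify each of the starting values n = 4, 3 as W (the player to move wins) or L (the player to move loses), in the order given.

Build the W/L table. Terminal = L. A non-terminal position is W if it has a move to some L; otherwise it is L.
n=0: no move → L
n=1: can move to 0, which is L ⇒ W
n=2: can move to 0, which is L ⇒ W
n=3: can move to 0, which is L ⇒ W
n=4: moves to 2(W), 3(W); every one is W ⇒ L

4: L, 3: W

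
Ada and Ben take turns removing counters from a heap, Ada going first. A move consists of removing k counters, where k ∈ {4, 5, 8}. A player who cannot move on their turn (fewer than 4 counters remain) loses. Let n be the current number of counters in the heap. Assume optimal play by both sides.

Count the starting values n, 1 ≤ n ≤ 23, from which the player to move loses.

Positions with no move are L. A position that does have a move is losing for the player to move precisely when every available move leads to a winning position for the opponent. Fill in the labels:
n=0: no move → L
n=1: no move → L
n=2: no move → L
n=3: no move → L
n=4: →0(L), so W
n=5: →1(L), so W
n=6: →2(L), so W
n=7: →3(L), so W
n=8: →3(L), so W
n=9: →1(L), so W
n=10: →2(L), so W
n=11: →3(L), so W
n=12: →8(W), 7(W), 4(W) — all W, so L
n=13: →9(W), 8(W), 5(W) — all W, so L
n=14: →10(W), 9(W), 6(W) — all W, so L
n=15: →11(W), 10(W), 7(W) — all W, so L
n=16: →12(L), so W
n=17: →13(L), so W
n=18: →14(L), so W
n=19: →15(L), so W
n=20: →15(L), so W
n=21: →13(L), so W
n=22: →14(L), so W
n=23: →15(L), so W
L entries with 1 ≤ n ≤ 23 (n=0 is outside the asked range and is not counted): n = 1, 2, 3, 12, 13, 14, 15; that makes 7.

7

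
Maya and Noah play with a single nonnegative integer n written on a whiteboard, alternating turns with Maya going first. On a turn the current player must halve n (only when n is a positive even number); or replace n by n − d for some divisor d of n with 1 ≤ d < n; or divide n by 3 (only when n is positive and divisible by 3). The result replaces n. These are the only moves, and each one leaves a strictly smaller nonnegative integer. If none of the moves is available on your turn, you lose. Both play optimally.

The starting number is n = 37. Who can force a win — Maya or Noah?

Build the W/L table. Terminal = L. A non-terminal position is W if it has a move to some L; otherwise it is L.
n=0: no move → L
n=1: no move → L
n=2: can move to 1, which is L ⇒ W
n=3: can move to 1, which is L ⇒ W
n=4: moves to 2(W), 3(W); every one is W ⇒ L
n=5: can move to 4, which is L ⇒ W
n=6: can move to 4, which is L ⇒ W
n=7: the only move is to 6(W), a W ⇒ L
n=8: can move to 4, which is L ⇒ W
n=9: moves to 3(W), 6(W), 8(W); every one is W ⇒ L
n=10: can move to 9, which is L ⇒ W
n=11: the only move is to 10(W), a W ⇒ L
n=12: can move to 4, which is L ⇒ W
n=13: the only move is to 12(W), a W ⇒ L
n=14: can move to 7, which is L ⇒ W
n=15: moves to 5(W), 10(W), 12(W), 14(W); every one is W ⇒ L
n=16: can move to 15, which is L ⇒ W
n=17: the only move is to 16(W), a W ⇒ L
n=18: can move to 9, which is L ⇒ W
n=19: the only move is to 18(W), a W ⇒ L
n=20: can move to 15, which is L ⇒ W
n=21: can move to 7, which is L ⇒ W
n=22: can move to 11, which is L ⇒ W
n=23: the only move is to 22(W), a W ⇒ L
n=24: can move to 23, which is L ⇒ W
n=25: moves to 20(W), 24(W); every one is W ⇒ L
n=26: can move to 13, which is L ⇒ W
n=27: can move to 9, which is L ⇒ W
n=28: moves to 14(W), 21(W), 24(W), 26(W), 27(W); every one is W ⇒ L
n=29: can move to 28, which is L ⇒ W
n=30: can move to 15, which is L ⇒ W
n=31: the only move is to 30(W), a W ⇒ L
n=32: can move to 28, which is L ⇒ W
n=33: can move to 11, which is L ⇒ W
n=34: can move to 17, which is L ⇒ W
n=35: can move to 28, which is L ⇒ W
n=36: moves to 12(W), 18(W), 24(W), 27(W), 30(W), 32(W), 33(W), 34(W), 35(W); every one is W ⇒ L
n=37: can move to 36, which is L ⇒ W
From 37 Maya can move to 36, reaching an L position.

Maya wins.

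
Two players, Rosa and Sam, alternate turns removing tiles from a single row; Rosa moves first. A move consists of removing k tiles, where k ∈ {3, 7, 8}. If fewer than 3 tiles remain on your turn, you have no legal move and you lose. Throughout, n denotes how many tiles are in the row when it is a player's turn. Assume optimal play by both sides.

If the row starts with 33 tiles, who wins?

Rosa wins.

Compute win/loss labels from the base case upward. A position with no move is L. Any other position is W if it can reach an L in one move, else L.
n=0: no move → L
n=1: no move → L
n=2: no move → L
n=3: W (go to 0, an L position)
n=4: W (go to 1, an L position)
n=5: W (go to 2, an L position)
n=6: L (sole option 3(W) is W)
n=7: W (go to 0, an L position)
n=8: W (go to 1, an L position)
n=9: W (go to 6, an L position)
n=10: W (go to 2, an L position)
n=11: L (options 8(W), 4(W), 3(W) are all W)
n=12: L (options 9(W), 5(W), 4(W) are all W)
n=13: W (go to 6, an L position)
n=14: W (go to 11, an L position)
n=15: W (go to 12, an L position)
n=16: L (options 13(W), 9(W), 8(W) are all W)
n=17: L (options 14(W), 10(W), 9(W) are all W)
n=18: W (go to 11, an L position)
n=19: W (go to 16, an L position)
n=20: W (go to 17, an L position)
n=21: L (options 18(W), 14(W), 13(W) are all W)
n=22: L (options 19(W), 15(W), 14(W) are all W)
n=23: W (go to 16, an L position)
n=24: W (go to 21, an L position)
n=25: W (go to 22, an L position)
n=26: L (options 23(W), 19(W), 18(W) are all W)
n=27: L (options 24(W), 20(W), 19(W) are all W)
n=28: W (go to 21, an L position)
n=29: W (go to 26, an L position)
n=30: W (go to 27, an L position)
n=31: L (options 28(W), 24(W), 23(W) are all W)
n=32: L (options 29(W), 25(W), 24(W) are all W)
n=33: W (go to 26, an L position)
The starting position 33 is W: Rosa should remove 7, leaving 26, handing over an L position.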